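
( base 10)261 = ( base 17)f6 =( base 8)405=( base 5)2021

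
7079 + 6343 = 13422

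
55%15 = 10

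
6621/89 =6621/89=74.39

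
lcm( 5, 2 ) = 10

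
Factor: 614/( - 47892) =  - 2^( - 1)*3^( - 1)*13^( - 1) = - 1/78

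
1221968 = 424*2882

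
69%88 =69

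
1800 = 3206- 1406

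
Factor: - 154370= - 2^1*5^1 * 43^1* 359^1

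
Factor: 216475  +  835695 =2^1*5^1*7^1*15031^1 = 1052170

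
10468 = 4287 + 6181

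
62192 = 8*7774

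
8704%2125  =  204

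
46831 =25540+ 21291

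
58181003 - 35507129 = 22673874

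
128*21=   2688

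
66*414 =27324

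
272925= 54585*5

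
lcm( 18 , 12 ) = 36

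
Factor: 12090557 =12090557^1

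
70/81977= 10/11711 =0.00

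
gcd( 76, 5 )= 1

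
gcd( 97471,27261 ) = 1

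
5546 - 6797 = -1251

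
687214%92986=36312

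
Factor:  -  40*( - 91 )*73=265720  =  2^3*5^1*7^1*13^1*73^1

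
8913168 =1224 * 7282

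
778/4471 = 778/4471 = 0.17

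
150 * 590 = 88500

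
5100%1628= 216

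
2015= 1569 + 446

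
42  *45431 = 1908102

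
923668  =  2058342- 1134674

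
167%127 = 40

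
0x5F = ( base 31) 32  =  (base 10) 95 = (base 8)137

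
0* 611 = 0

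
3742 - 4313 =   -  571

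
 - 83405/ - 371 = 224 + 43/53 = 224.81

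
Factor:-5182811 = -5182811^1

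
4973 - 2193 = 2780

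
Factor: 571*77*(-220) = -9672740= -2^2*5^1*  7^1*11^2*571^1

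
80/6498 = 40/3249 = 0.01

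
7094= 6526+568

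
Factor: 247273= 13^1*23^1*827^1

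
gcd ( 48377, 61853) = 1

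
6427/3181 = 2 + 65/3181 = 2.02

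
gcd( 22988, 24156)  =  4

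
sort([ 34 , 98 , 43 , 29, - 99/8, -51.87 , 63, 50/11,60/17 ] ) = [-51.87, - 99/8, 60/17,50/11, 29,34 , 43,63, 98]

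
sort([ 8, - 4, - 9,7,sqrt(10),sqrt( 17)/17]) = [-9,-4,sqrt( 17 )/17, sqrt(10),7,8 ] 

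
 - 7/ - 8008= 1/1144 = 0.00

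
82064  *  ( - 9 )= - 738576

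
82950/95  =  873 + 3/19 = 873.16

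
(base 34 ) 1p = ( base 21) 2h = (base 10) 59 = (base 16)3B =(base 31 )1S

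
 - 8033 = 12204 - 20237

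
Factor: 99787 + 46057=2^2*19^2*101^1 =145844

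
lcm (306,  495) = 16830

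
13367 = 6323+7044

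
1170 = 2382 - 1212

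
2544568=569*4472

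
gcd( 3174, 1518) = 138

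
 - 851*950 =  - 808450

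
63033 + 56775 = 119808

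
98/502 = 49/251 = 0.20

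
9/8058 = 3/2686= 0.00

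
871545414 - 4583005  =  866962409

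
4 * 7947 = 31788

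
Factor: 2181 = 3^1*727^1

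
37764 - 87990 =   -  50226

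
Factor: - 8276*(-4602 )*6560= 249845157120 =2^8*3^1*5^1*13^1*41^1*59^1*2069^1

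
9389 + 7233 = 16622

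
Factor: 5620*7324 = 2^4*5^1*281^1 * 1831^1 = 41160880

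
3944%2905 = 1039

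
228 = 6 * 38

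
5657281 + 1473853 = 7131134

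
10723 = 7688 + 3035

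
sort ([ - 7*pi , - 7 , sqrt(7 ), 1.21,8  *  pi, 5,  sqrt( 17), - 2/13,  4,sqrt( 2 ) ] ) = [  -  7 * pi, - 7 , - 2/13, 1.21,  sqrt ( 2 ) , sqrt( 7), 4 , sqrt (17) , 5,8*pi ]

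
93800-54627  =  39173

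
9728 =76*128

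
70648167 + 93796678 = 164444845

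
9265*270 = 2501550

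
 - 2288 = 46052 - 48340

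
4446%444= 6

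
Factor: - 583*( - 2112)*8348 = 2^8*3^1*11^2 * 53^1 *2087^1 = 10278859008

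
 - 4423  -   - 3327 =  -1096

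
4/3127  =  4/3127 = 0.00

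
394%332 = 62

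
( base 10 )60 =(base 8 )74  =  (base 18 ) 36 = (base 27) 26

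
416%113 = 77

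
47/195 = 47/195 = 0.24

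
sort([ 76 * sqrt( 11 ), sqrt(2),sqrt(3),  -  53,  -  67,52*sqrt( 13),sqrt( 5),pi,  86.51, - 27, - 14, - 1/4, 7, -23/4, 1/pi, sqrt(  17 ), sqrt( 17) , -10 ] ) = [-67, - 53, - 27,  -  14,  -  10 , - 23/4,-1/4,1/pi,sqrt( 2 ),sqrt( 3),sqrt( 5),pi, sqrt( 17),sqrt( 17 ) , 7, 86.51,52*sqrt( 13), 76 *sqrt( 11 )]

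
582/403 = 1+179/403 = 1.44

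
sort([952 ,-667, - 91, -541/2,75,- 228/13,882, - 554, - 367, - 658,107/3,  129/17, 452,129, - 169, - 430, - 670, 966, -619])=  [ - 670 , - 667, - 658, - 619,-554, - 430 , - 367, - 541/2, - 169, - 91, - 228/13,  129/17 , 107/3,  75,129,452,  882, 952, 966] 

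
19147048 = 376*50923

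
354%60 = 54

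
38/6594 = 19/3297 = 0.01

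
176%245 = 176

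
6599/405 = 6599/405 = 16.29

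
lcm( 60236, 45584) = 1686608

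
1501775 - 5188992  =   - 3687217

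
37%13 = 11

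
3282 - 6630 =  -  3348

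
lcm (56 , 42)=168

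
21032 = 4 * 5258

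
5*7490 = 37450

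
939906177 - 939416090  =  490087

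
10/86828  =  5/43414  =  0.00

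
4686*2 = 9372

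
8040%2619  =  183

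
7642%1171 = 616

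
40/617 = 40/617 = 0.06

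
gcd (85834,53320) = 2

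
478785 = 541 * 885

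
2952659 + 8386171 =11338830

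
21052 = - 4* ( - 5263) 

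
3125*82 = 256250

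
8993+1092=10085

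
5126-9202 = -4076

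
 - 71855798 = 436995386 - 508851184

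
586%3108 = 586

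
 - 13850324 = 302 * (  -  45862)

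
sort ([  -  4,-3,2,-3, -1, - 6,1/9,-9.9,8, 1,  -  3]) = [-9.9,-6, - 4, - 3, - 3,-3, - 1, 1/9, 1, 2 , 8 ] 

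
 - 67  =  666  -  733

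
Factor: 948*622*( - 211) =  - 124417416 = -2^3*3^1*79^1*211^1*311^1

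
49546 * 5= 247730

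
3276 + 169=3445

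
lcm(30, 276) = 1380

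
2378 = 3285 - 907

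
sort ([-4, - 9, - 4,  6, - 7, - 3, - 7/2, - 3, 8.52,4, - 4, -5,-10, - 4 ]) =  [ -10,- 9,-7, - 5, -4, - 4, -4, -4 , - 7/2, - 3,  -  3, 4, 6, 8.52]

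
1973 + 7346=9319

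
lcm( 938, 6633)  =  92862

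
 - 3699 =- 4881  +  1182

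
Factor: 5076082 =2^1*11^1 * 179^1*1289^1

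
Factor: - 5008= - 2^4 * 313^1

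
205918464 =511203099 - 305284635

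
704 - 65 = 639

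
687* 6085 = 4180395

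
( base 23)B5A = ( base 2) 1011100111000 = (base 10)5944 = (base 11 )4514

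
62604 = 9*6956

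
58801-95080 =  - 36279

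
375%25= 0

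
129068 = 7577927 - 7448859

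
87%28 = 3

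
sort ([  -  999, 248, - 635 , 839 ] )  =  [ - 999,-635,248  ,  839]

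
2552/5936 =319/742  =  0.43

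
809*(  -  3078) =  - 2490102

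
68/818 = 34/409 =0.08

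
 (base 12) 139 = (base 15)c9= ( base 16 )BD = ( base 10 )189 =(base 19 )9i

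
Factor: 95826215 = 5^1*19^1*71^1*14207^1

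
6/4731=2/1577 = 0.00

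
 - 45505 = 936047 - 981552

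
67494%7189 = 2793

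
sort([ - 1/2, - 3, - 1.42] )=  [ - 3,-1.42, - 1/2 ] 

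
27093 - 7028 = 20065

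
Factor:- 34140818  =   - 2^1*17070409^1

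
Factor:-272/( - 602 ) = 136/301=2^3*7^( - 1)*17^1*43^( - 1)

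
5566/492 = 2783/246 = 11.31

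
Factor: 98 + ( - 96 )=2=2^1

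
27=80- 53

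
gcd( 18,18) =18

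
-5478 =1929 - 7407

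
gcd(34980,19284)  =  12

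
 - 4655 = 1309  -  5964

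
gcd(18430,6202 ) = 2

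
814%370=74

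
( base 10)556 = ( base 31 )ht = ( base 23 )114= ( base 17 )1fc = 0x22c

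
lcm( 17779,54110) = 1244530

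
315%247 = 68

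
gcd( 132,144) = 12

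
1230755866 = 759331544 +471424322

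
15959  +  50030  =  65989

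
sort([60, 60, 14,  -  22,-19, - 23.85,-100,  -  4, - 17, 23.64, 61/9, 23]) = [ - 100, - 23.85 ,  -  22, - 19,-17 , -4, 61/9,14, 23,23.64, 60, 60]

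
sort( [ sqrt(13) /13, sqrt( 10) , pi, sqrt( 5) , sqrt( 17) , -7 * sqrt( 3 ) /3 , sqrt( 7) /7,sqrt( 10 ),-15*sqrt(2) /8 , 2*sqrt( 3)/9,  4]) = [ - 7*sqrt(3)/3, - 15*sqrt( 2) /8, sqrt( 13 )/13,sqrt( 7 )/7,2*sqrt (3 ) /9,sqrt( 5),pi , sqrt( 10),sqrt( 10), 4, sqrt( 17) ]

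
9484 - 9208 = 276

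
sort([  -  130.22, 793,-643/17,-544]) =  [ -544, - 130.22, -643/17,793]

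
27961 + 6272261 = 6300222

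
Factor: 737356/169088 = 2^( - 5 )*337^1*547^1*1321^(  -  1 ) = 184339/42272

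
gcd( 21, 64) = 1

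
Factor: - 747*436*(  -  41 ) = 13353372 = 2^2  *  3^2*41^1*  83^1*109^1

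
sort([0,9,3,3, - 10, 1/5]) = [ - 10,0,1/5,3, 3,9 ] 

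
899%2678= 899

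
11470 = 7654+3816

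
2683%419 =169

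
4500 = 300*15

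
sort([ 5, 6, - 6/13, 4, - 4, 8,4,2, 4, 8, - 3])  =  [ - 4, - 3, - 6/13,2,4,4,  4, 5,6, 8, 8 ]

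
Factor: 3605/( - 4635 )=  - 7/9 = - 3^( - 2)*7^1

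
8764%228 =100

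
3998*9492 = 37949016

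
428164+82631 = 510795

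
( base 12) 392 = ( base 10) 542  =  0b1000011110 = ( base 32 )gu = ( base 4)20132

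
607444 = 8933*68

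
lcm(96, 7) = 672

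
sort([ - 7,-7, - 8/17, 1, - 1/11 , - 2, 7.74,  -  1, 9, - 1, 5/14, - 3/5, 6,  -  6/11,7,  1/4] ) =[ - 7 ,-7, - 2, - 1, - 1, - 3/5, - 6/11, - 8/17, - 1/11, 1/4 , 5/14,1, 6, 7,7.74,9]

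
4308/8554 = 2154/4277=0.50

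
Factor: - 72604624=  -  2^4 * 19^1*241^1*991^1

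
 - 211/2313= - 211/2313 = -0.09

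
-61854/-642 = 10309/107 = 96.35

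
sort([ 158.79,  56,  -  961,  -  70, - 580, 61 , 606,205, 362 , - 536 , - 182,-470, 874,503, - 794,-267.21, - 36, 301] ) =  [  -  961,  -  794,  -  580, - 536 ,- 470, - 267.21, - 182, - 70,-36,56, 61,158.79,205,301, 362,503, 606, 874] 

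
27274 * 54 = 1472796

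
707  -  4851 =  - 4144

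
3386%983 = 437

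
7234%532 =318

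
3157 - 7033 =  - 3876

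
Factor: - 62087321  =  -62087321^1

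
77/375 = 77/375 = 0.21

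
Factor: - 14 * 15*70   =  -14700 = - 2^2*3^1*5^2*7^2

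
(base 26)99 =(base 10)243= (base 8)363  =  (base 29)8b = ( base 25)9i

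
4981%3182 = 1799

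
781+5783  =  6564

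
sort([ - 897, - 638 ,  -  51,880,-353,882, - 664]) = [-897, - 664, - 638, - 353, - 51,880, 882]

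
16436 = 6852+9584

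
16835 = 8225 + 8610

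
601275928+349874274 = 951150202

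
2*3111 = 6222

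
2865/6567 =955/2189=0.44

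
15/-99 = -1 + 28/33= -0.15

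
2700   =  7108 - 4408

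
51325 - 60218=-8893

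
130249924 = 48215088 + 82034836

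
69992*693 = 48504456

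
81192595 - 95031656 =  - 13839061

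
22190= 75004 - 52814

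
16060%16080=16060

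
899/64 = 899/64 = 14.05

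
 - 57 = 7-64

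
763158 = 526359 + 236799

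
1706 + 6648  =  8354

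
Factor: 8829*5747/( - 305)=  - 3^4*5^( - 1) * 7^1*61^(-1 )*109^1 * 821^1 = -50740263/305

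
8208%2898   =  2412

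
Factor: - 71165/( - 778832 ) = 2^( - 4)*5^1*43^1 * 331^1*48677^( - 1)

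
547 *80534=44052098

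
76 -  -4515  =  4591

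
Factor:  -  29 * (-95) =2755 = 5^1*19^1*29^1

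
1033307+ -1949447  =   - 916140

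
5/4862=5/4862  =  0.00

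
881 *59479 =52400999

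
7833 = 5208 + 2625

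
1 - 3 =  - 2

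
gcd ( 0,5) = 5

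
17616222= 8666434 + 8949788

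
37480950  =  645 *58110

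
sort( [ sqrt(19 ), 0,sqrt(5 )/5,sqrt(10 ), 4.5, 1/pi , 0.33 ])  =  [0, 1/pi, 0.33, sqrt(5) /5, sqrt( 10),sqrt(19 ), 4.5 ] 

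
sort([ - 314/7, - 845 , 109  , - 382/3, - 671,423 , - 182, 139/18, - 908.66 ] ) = [ - 908.66 , - 845, -671, - 182, - 382/3, - 314/7,139/18, 109  ,  423] 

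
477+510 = 987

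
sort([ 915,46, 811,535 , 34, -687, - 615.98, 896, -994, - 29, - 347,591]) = [  -  994, - 687,  -  615.98 ,- 347, - 29 , 34, 46 , 535,591,811, 896, 915 ] 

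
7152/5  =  1430 + 2/5  =  1430.40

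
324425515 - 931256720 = -606831205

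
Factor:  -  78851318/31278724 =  - 2^( - 1)*7^1*13^1*433249^1 * 7819681^( - 1 )=   - 39425659/15639362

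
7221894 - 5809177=1412717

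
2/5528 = 1/2764 = 0.00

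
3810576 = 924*4124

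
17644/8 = 4411/2 = 2205.50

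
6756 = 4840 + 1916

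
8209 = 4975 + 3234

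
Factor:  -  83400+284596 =2^2 *179^1*281^1 = 201196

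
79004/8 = 19751/2 = 9875.50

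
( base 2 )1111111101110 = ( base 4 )1333232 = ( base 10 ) 8174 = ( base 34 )72E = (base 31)8FL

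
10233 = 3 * 3411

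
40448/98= 20224/49= 412.73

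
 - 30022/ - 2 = 15011 + 0/1=15011.00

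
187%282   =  187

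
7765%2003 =1756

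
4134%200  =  134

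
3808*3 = 11424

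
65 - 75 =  - 10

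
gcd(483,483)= 483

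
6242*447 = 2790174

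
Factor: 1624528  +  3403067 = 5027595= 3^1* 5^1 * 335173^1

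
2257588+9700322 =11957910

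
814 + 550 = 1364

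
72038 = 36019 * 2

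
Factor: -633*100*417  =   - 2^2*3^2*5^2*139^1*211^1=-26396100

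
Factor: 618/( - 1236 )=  - 1/2= - 2^(-1 )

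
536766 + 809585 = 1346351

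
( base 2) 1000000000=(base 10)512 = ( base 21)138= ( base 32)G0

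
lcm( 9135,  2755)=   173565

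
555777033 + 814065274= 1369842307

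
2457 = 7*351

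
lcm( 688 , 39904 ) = 39904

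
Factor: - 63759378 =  - 2^1*3^1 * 10626563^1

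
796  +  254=1050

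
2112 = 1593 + 519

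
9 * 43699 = 393291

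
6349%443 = 147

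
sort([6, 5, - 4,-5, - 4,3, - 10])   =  [ - 10,-5, - 4,-4,3, 5, 6 ]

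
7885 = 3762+4123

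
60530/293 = 60530/293 = 206.59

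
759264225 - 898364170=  - 139099945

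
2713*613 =1663069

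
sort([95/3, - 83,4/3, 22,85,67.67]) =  [ - 83, 4/3,22, 95/3, 67.67,85]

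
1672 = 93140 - 91468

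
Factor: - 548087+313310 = -234777 = - 3^1* 78259^1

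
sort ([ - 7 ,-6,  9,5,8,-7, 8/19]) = [-7,- 7 ,  -  6, 8/19,5, 8, 9]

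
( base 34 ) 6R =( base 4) 3213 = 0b11100111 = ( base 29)7S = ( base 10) 231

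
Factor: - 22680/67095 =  - 2^3*3^1*71^( - 1) = - 24/71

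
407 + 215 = 622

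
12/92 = 3/23 = 0.13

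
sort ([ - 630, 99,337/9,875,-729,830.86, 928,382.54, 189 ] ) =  [ - 729, - 630, 337/9,99,189,382.54,830.86 , 875,928] 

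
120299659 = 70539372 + 49760287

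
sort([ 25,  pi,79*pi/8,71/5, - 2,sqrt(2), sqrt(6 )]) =[  -  2, sqrt( 2 ),sqrt( 6),pi,  71/5, 25, 79*pi/8 ]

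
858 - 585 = 273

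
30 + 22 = 52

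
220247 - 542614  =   - 322367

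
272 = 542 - 270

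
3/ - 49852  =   - 1 + 49849/49852 = -  0.00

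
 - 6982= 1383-8365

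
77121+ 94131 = 171252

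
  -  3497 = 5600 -9097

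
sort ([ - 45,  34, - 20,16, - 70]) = [-70,  -  45, -20,16, 34]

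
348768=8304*42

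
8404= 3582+4822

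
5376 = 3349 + 2027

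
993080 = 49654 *20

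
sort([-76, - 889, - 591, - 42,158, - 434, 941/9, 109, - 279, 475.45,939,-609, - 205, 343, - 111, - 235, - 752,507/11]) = [ - 889, - 752, - 609, - 591, - 434, - 279, - 235, - 205, - 111, - 76, - 42, 507/11,941/9, 109, 158, 343, 475.45, 939 ]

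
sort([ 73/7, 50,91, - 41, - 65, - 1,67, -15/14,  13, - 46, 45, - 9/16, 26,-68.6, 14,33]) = [ - 68.6,  -  65,- 46, - 41, - 15/14, - 1, - 9/16 , 73/7, 13,14,26, 33, 45 , 50, 67 , 91] 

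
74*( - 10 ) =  - 740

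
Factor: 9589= 43^1*223^1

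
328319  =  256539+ 71780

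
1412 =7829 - 6417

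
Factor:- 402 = - 2^1*3^1*67^1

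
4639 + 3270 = 7909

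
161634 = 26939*6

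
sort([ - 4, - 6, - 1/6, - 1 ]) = [ - 6, - 4, - 1, - 1/6 ]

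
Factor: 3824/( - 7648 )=-2^(  -  1 ) = - 1/2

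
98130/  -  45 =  - 2181+1/3 = - 2180.67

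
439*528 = 231792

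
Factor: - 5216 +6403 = 1187^1 = 1187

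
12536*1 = 12536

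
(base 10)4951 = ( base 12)2A47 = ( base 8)11527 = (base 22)a51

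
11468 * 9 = 103212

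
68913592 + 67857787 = 136771379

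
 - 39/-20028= 13/6676 = 0.00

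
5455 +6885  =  12340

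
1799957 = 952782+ 847175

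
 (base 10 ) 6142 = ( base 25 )9KH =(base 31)6c4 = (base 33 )5L4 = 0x17FE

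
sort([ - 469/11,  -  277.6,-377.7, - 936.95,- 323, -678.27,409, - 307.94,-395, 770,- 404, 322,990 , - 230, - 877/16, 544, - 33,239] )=[ - 936.95, - 678.27, - 404, - 395,  -  377.7,  -  323,- 307.94, - 277.6,- 230, -877/16, - 469/11,- 33,  239, 322,409, 544,770,990] 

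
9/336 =3/112 = 0.03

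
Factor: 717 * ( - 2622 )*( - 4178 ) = 7854531372 = 2^2*3^2 * 19^1*23^1*239^1*2089^1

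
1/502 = 1/502=0.00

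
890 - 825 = 65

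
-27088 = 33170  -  60258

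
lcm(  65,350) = 4550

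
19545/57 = 6515/19 =342.89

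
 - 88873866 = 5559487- 94433353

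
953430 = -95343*( - 10)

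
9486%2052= 1278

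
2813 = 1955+858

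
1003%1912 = 1003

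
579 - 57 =522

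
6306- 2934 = 3372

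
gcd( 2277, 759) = 759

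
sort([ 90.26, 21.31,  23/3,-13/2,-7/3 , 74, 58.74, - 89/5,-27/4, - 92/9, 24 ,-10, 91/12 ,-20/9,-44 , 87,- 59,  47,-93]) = [ - 93,  -  59,-44,-89/5, - 92/9,  -  10, - 27/4,-13/2,-7/3, - 20/9,91/12,23/3,  21.31 , 24,47, 58.74, 74,87, 90.26]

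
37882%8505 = 3862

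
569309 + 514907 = 1084216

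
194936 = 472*413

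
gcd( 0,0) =0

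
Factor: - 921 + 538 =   -  383^1 = -383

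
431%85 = 6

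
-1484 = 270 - 1754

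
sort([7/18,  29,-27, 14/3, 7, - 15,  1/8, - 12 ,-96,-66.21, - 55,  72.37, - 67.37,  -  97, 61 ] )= [ - 97,-96,-67.37,-66.21, - 55,- 27,-15 ,  -  12, 1/8,  7/18, 14/3 , 7,  29, 61,  72.37]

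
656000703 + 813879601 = 1469880304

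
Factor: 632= 2^3*79^1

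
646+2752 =3398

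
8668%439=327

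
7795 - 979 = 6816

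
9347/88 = 9347/88 = 106.22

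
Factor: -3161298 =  - 2^1 * 3^1 *7^1*75269^1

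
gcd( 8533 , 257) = 1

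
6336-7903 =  - 1567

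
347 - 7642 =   -  7295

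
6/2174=3/1087  =  0.00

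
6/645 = 2/215 = 0.01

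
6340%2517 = 1306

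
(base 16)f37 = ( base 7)14233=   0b111100110111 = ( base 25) 65k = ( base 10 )3895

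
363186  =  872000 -508814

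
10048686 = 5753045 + 4295641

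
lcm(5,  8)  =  40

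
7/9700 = 7/9700 =0.00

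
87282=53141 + 34141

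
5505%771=108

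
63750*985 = 62793750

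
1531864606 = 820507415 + 711357191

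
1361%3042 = 1361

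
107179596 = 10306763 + 96872833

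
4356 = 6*726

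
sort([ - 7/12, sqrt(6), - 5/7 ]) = [-5/7 , -7/12,sqrt(6)]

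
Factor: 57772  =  2^2*11^1* 13^1 * 101^1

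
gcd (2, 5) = 1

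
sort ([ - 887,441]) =[ - 887, 441]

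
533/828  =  533/828 = 0.64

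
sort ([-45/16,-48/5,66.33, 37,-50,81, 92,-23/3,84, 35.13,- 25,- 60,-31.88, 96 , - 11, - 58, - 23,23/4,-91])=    [ - 91, - 60, - 58 , - 50,-31.88, - 25,- 23, - 11 , - 48/5,- 23/3, - 45/16 , 23/4,35.13,37,66.33,  81, 84,  92,96 ]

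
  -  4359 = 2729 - 7088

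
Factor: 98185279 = 6427^1*15277^1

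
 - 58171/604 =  - 97 + 417/604  =  - 96.31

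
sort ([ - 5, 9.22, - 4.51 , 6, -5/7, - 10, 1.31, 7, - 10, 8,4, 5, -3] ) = [ - 10,-10, - 5, -4.51, -3, - 5/7, 1.31, 4, 5,6, 7,8, 9.22 ]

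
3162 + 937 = 4099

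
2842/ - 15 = -2842/15= - 189.47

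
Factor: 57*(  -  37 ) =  - 2109  =  -  3^1*19^1*37^1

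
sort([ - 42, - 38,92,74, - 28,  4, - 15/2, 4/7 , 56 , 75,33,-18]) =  [  -  42 ,-38, -28, - 18 , - 15/2,4/7 , 4,33,56,74,75,92 ] 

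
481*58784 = 28275104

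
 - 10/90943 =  - 1+90933/90943 = -  0.00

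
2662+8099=10761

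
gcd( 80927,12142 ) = 1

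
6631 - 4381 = 2250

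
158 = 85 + 73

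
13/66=13/66= 0.20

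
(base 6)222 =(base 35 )2g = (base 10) 86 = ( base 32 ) 2m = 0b1010110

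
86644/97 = 893 + 23/97 = 893.24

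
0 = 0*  4038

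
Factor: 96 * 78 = 7488 = 2^6 * 3^2*13^1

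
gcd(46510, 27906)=9302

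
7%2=1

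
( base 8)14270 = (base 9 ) 8611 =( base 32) 65o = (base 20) FG8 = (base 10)6328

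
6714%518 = 498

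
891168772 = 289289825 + 601878947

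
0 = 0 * 1595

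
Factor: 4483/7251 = 3^( - 1)*2417^( - 1 )*4483^1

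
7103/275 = 25 + 228/275  =  25.83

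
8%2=0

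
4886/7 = 698 = 698.00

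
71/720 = 71/720 = 0.10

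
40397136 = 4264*9474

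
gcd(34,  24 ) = 2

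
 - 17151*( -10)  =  171510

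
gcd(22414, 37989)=7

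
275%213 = 62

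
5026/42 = 359/3=119.67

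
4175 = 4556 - 381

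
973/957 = 1  +  16/957 = 1.02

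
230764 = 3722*62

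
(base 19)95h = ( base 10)3361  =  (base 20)881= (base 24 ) 5K1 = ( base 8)6441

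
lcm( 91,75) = 6825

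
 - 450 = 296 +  -746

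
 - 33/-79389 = 11/26463  =  0.00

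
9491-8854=637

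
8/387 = 8/387=0.02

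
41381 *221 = 9145201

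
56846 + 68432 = 125278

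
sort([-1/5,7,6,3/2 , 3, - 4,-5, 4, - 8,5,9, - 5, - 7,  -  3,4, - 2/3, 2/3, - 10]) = [ - 10,- 8, - 7 , - 5,  -  5, - 4, - 3, - 2/3,-1/5, 2/3, 3/2,3,4, 4,5, 6,7, 9 ] 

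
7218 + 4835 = 12053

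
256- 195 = 61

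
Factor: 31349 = 23^1 *29^1*47^1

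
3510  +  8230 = 11740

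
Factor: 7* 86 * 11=2^1*7^1*11^1 * 43^1 =6622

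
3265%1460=345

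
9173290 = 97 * 94570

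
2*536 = 1072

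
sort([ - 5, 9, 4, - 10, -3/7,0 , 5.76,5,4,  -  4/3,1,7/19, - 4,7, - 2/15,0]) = [ - 10 , - 5, - 4, -4/3, - 3/7,-2/15,0, 0,7/19,  1 , 4, 4,5, 5.76,7,9] 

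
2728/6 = 454 + 2/3 = 454.67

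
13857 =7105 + 6752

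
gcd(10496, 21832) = 8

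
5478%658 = 214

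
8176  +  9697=17873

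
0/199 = 0 = 0.00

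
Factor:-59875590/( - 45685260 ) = 1995853/1522842 = 2^(  -  1)* 3^( - 1 )*353^ (-1)*631^1*719^(  -  1 )*3163^1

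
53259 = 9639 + 43620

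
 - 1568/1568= - 1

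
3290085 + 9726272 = 13016357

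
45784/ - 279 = -45784/279 = - 164.10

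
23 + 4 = 27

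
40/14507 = 40/14507  =  0.00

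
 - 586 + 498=  -  88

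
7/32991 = 1/4713 = 0.00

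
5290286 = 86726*61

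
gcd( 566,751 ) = 1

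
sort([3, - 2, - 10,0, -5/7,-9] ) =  [ - 10, - 9, - 2, - 5/7,0,3 ] 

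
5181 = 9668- 4487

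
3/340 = 3/340 = 0.01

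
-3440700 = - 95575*36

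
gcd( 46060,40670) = 490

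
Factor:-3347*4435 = -5^1*887^1*3347^1 =-14843945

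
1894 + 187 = 2081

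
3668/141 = 3668/141 =26.01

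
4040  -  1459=2581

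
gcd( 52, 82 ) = 2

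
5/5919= 5/5919= 0.00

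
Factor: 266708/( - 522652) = -223/437 = - 19^ ( - 1 )*23^(  -  1)*223^1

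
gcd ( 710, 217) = 1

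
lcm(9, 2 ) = 18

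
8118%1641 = 1554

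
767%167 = 99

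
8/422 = 4/211=0.02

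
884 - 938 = -54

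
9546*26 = 248196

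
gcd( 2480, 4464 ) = 496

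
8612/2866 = 4306/1433 = 3.00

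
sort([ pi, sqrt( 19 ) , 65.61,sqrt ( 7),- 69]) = [ - 69,sqrt( 7) , pi,sqrt(19),65.61]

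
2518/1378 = 1259/689 = 1.83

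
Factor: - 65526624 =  - 2^5 * 3^3*149^1 * 509^1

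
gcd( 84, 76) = 4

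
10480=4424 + 6056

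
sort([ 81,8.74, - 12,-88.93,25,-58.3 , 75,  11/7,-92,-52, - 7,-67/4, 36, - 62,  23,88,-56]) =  [ - 92,-88.93 , - 62, - 58.3,- 56,  -  52, - 67/4 , - 12,-7 , 11/7,8.74,23, 25 , 36,75,  81,88 ] 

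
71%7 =1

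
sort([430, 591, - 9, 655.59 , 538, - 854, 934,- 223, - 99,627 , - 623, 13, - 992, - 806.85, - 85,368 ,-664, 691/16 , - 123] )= [ - 992, - 854  , - 806.85,  -  664, - 623, - 223, - 123, - 99, - 85,-9, 13 , 691/16, 368, 430 , 538 , 591, 627 , 655.59,934]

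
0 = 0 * 6946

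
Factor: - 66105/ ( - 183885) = 339/943 = 3^1* 23^( - 1 )*41^ ( - 1)*113^1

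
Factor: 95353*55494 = 2^1*3^2*17^1*71^1  *  79^1*3083^1= 5291519382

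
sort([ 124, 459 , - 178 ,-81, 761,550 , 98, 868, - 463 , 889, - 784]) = [ - 784,- 463, - 178, - 81 , 98,  124,459,550, 761,868, 889]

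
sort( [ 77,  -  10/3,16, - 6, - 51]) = [ - 51,- 6,-10/3 , 16,77 ]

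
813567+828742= 1642309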